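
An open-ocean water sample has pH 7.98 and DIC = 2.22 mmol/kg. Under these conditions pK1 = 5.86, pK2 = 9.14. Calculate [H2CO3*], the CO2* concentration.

α₀ = 1 / (1 + K1/[H⁺] + K1K2/[H⁺]²) = 1 / (1 + 10^+2.12 + 10^+0.96)
   = 1 / (1 + 131.83 + 9.1201) = 1/141.95 = 0.007045
[CO2*] = α₀ × DIC = 0.007045 × 2.22 = 0.0156 mmol/kg = 15.6 μmol/kg

[CO2*] = 15.6 μmol/kg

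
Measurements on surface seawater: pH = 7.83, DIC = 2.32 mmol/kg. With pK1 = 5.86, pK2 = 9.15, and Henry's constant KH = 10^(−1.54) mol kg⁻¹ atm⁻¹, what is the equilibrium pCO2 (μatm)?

pCO2 = 814 μatm

α₀ = 1 / (1 + K1/[H⁺] + K1K2/[H⁺]²) = 1 / (1 + 10^+1.97 + 10^+0.65)
   = 1 / (1 + 93.325 + 4.4668) = 1/98.792 = 0.01012
[CO2*] = α₀ × DIC = 0.01012 × 2.32 = 0.02348 mmol/kg
pCO2 = [CO2*]/KH = 2.348×10^-5 / 2.884×10^-2 = 814 μatm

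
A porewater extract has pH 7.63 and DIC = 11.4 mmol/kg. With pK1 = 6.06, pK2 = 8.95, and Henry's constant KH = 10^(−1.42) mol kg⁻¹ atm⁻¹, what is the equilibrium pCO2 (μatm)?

α₀ = 1 / (1 + K1/[H⁺] + K1K2/[H⁺]²) = 1 / (1 + 10^+1.57 + 10^+0.25)
   = 1 / (1 + 37.154 + 1.7783) = 1/39.932 = 0.02504
[CO2*] = α₀ × DIC = 0.02504 × 11.4 = 0.2855 mmol/kg
pCO2 = [CO2*]/KH = 2.855×10^-4 / 3.802×10^-2 = 7510 μatm

pCO2 = 7510 μatm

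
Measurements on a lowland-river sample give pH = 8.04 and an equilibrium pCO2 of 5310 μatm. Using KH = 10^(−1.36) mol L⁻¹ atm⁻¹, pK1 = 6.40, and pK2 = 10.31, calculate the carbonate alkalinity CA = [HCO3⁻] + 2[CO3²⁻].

[CO2*] = KH · pCO2 = 10^(−1.36) × 5310×10^-6 = 2.318×10^-4 mol/L
α₀ = 1/(1 + K1/[H⁺] + K1K2/[H⁺]²) = 1/(1 + 10^+1.64 + 10^-0.63) = 0.02228
DIC = [CO2*]/α₀ = 2.318×10^-4 / 0.02228 = 10.40 mmol/L
CA = (α₁ + 2α₂)·DIC = (0.9725 + 2×0.005223) × 10.40 = 10.2 mmol/L

CA = 10.2 mmol/L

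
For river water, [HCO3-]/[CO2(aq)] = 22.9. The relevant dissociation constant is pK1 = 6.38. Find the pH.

From K1 = [H⁺][HCO3-]/[CO2(aq)]:  pH = pK1 + log₁₀([HCO3-]/[CO2(aq)])
log₁₀(22.9) = +1.360
pH = 6.38 + (+1.360) = 7.74

pH = 7.74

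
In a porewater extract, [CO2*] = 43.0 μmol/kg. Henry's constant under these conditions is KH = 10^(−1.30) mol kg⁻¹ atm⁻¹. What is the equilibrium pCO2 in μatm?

pCO2 = 858 μatm

KH = 10^(−1.30) = 5.012×10^-2 mol kg⁻¹ atm⁻¹
pCO2 = [CO2*]/KH = 43.0×10^-6 / 5.012×10^-2 = 8.58×10^-4 atm = 858 μatm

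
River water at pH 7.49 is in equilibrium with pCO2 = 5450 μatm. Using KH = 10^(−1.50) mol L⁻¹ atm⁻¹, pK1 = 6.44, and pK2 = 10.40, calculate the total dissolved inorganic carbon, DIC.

[CO2*] = KH · pCO2 = 10^(−1.50) × 5450×10^-6 = 1.723×10^-4 mol/L
α₀ = 1/(1 + K1/[H⁺] + K1K2/[H⁺]²) = 1/(1 + 10^+1.05 + 10^-1.86) = 0.08174
DIC = [CO2*]/α₀ = 1.723×10^-4 / 0.08174 = 2.11 mmol/L

DIC = 2.11 mmol/L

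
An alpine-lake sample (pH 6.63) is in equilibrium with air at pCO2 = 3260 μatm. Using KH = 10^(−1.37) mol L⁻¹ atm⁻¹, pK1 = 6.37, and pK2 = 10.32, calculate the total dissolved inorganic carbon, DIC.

[CO2*] = KH · pCO2 = 10^(−1.37) × 3260×10^-6 = 1.391×10^-4 mol/L
α₀ = 1/(1 + K1/[H⁺] + K1K2/[H⁺]²) = 1/(1 + 10^+0.26 + 10^-3.43) = 0.3546
DIC = [CO2*]/α₀ = 1.391×10^-4 / 0.3546 = 0.392 mmol/L

DIC = 0.392 mmol/L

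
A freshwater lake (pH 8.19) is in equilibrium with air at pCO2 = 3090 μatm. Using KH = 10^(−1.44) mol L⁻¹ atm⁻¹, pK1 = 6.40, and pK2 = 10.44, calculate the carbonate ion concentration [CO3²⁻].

[CO2*] = KH · pCO2 = 10^(−1.44) × 3090×10^-6 = 1.122×10^-4 mol/L
α₀ = 1/(1 + K1/[H⁺] + K1K2/[H⁺]²) = 1/(1 + 10^+1.79 + 10^-0.46) = 0.01587
DIC = [CO2*]/α₀ = 1.122×10^-4 / 0.01587 = 7.069 mmol/L
[CO3²⁻] = α₂·DIC; α₂ = 0.005503, so [CO3²⁻] = 0.005503 × 7.069 = 0.0389 mmol/L

[CO3²⁻] = 0.0389 mmol/L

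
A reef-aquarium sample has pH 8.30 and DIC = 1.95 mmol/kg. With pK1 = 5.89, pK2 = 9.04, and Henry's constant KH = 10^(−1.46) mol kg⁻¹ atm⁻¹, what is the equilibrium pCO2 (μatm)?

pCO2 = 185 μatm

α₀ = 1 / (1 + K1/[H⁺] + K1K2/[H⁺]²) = 1 / (1 + 10^+2.41 + 10^+1.67)
   = 1 / (1 + 257.04 + 46.774) = 1/304.81 = 0.003281
[CO2*] = α₀ × DIC = 0.003281 × 1.95 = 0.006397 mmol/kg = 6.397 μmol/kg
pCO2 = [CO2*]/KH = 6.397×10^-6 / 3.467×10^-2 = 185 μatm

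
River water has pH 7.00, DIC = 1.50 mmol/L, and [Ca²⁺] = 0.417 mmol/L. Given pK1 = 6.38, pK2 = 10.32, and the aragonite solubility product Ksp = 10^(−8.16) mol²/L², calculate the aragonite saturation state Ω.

Ω = 0.0349

α₂ = 1 / (1 + [H⁺]/K2 + [H⁺]²/(K1K2)) = 1 / (1 + 10^+3.32 + 10^+2.70)
   = 1 / (1 + 2089.3 + 501.19) = 1/2591.5 = 0.0003859
[CO3²⁻] = α₂ × DIC = 0.0003859 × 1.50 = 0.0005788 mmol/L = 0.5788 μmol/L
Ksp = 10^(−8.16) = 6.918×10^-9
Ω = [Ca²⁺][CO3²⁻]/Ksp = (0.417×10^-3)(5.788×10^-7) / 6.918×10^-9 = 0.0349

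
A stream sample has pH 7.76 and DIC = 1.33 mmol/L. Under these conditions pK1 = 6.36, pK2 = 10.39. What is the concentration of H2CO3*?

[CO2*] = 0.0508 mmol/L

α₀ = 1 / (1 + K1/[H⁺] + K1K2/[H⁺]²) = 1 / (1 + 10^+1.40 + 10^-1.23)
   = 1 / (1 + 25.119 + 0.058884) = 1/26.178 = 0.03820
[CO2*] = α₀ × DIC = 0.03820 × 1.33 = 0.0508 mmol/L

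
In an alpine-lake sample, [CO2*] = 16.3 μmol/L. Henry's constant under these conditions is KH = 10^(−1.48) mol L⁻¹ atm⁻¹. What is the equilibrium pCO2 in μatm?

KH = 10^(−1.48) = 3.311×10^-2 mol L⁻¹ atm⁻¹
pCO2 = [CO2*]/KH = 16.3×10^-6 / 3.311×10^-2 = 4.92×10^-4 atm = 492 μatm

pCO2 = 492 μatm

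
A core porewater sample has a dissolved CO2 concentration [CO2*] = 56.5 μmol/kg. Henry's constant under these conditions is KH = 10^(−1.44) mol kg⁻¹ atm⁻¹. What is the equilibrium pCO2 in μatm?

pCO2 = 1560 μatm

KH = 10^(−1.44) = 3.631×10^-2 mol kg⁻¹ atm⁻¹
pCO2 = [CO2*]/KH = 56.5×10^-6 / 3.631×10^-2 = 1.56×10^-3 atm = 1560 μatm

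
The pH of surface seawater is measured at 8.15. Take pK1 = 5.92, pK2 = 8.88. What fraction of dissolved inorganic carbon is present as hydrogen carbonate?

α₁ = 0.839

α₁ = 1 / (1 + [H⁺]/K1 + K2/[H⁺]) = 1 / (1 + 10^-2.23 + 10^-0.73)
   = 1 / (1 + 0.0058884 + 0.18621) = 1/1.1921 = 0.8389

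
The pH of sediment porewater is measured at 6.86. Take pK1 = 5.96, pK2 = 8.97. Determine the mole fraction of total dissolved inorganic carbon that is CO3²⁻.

α₂ = 1 / (1 + [H⁺]/K2 + [H⁺]²/(K1K2)) = 1 / (1 + 10^+2.11 + 10^+1.21)
   = 1 / (1 + 128.82 + 16.218) = 1/146.04 = 0.006847

α₂ = 0.00685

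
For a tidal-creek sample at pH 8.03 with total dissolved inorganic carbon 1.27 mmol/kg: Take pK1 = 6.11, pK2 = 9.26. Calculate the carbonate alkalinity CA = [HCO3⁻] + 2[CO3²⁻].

CA = [HCO3⁻] + 2[CO3²⁻] = (α₁ + 2α₂)·DIC
At pH 8.03: [H⁺]/K1 = 10^-1.92 = 0.012023, K2/[H⁺] = 10^-1.23 = 0.058884
α₁ = 1/(1 + 0.012023 + 0.058884) = 1/1.0709 = 0.9338; α₂ = α₁·K2/[H⁺] = 0.05499
α₁ + 2α₂ = 1.0438
CA = 1.0438 × 1.27 = 1.33 mmol/kg

CA = 1.33 mmol/kg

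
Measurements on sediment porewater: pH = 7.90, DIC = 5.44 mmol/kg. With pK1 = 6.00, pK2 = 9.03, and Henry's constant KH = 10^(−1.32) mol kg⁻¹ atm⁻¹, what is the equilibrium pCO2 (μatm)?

α₀ = 1 / (1 + K1/[H⁺] + K1K2/[H⁺]²) = 1 / (1 + 10^+1.90 + 10^+0.77)
   = 1 / (1 + 79.433 + 5.8884) = 1/86.321 = 0.01158
[CO2*] = α₀ × DIC = 0.01158 × 5.44 = 0.06302 mmol/kg
pCO2 = [CO2*]/KH = 6.302×10^-5 / 4.786×10^-2 = 1320 μatm

pCO2 = 1320 μatm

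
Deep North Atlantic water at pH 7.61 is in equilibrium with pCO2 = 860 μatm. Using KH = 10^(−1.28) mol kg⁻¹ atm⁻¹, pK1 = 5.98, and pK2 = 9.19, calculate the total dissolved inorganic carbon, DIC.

DIC = 2.02 mmol/kg

[CO2*] = KH · pCO2 = 10^(−1.28) × 860×10^-6 = 4.513×10^-5 mol/kg
α₀ = 1/(1 + K1/[H⁺] + K1K2/[H⁺]²) = 1/(1 + 10^+1.63 + 10^+0.05) = 0.02233
DIC = [CO2*]/α₀ = 4.513×10^-5 / 0.02233 = 2.02 mmol/kg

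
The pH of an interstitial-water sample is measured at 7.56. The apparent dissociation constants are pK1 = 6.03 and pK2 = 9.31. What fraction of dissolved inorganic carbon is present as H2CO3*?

α₀ = 1 / (1 + K1/[H⁺] + K1K2/[H⁺]²) = 1 / (1 + 10^+1.53 + 10^-0.22)
   = 1 / (1 + 33.884 + 0.60256) = 1/35.487 = 0.02818

α₀ = 0.0282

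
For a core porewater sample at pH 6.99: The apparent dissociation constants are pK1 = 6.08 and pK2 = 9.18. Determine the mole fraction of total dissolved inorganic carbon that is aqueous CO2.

α₀ = 1 / (1 + K1/[H⁺] + K1K2/[H⁺]²) = 1 / (1 + 10^+0.91 + 10^-1.28)
   = 1 / (1 + 8.1283 + 0.052481) = 1/9.1808 = 0.1089

α₀ = 0.109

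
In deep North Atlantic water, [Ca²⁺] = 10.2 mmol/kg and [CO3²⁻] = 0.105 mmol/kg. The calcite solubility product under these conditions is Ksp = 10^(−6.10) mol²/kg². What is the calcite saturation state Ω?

Ksp = 10^(−6.10) = 7.943×10^-7
Ω = [Ca²⁺][CO3²⁻]/Ksp = (10.2×10^-3)(0.105×10^-3) / 7.943×10^-7 = 1.35

Ω = 1.35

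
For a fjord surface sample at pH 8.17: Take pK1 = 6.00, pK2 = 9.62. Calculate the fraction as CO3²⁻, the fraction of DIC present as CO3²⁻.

α₂ = 0.0340

α₂ = 1 / (1 + [H⁺]/K2 + [H⁺]²/(K1K2)) = 1 / (1 + 10^+1.45 + 10^-0.72)
   = 1 / (1 + 28.184 + 0.19055) = 1/29.374 = 0.03404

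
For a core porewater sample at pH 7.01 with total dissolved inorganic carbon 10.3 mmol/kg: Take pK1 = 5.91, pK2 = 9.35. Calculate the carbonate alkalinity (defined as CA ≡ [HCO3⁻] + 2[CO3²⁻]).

CA = [HCO3⁻] + 2[CO3²⁻] = (α₁ + 2α₂)·DIC
At pH 7.01: [H⁺]/K1 = 10^-1.10 = 0.079433, K2/[H⁺] = 10^-2.34 = 0.0045709
α₁ = 1/(1 + 0.079433 + 0.0045709) = 1/1.0840 = 0.9225; α₂ = α₁·K2/[H⁺] = 0.004217
α₁ + 2α₂ = 0.9309
CA = 0.9309 × 10.3 = 9.59 mmol/kg

CA = 9.59 mmol/kg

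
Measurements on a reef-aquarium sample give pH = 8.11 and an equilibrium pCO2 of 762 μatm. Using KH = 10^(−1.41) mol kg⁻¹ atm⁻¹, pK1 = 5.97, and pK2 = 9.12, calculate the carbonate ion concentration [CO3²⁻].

[CO3²⁻] = 0.400 mmol/kg

[CO2*] = KH · pCO2 = 10^(−1.41) × 762×10^-6 = 2.965×10^-5 mol/kg
α₀ = 1/(1 + K1/[H⁺] + K1K2/[H⁺]²) = 1/(1 + 10^+2.14 + 10^+1.13) = 0.006556
DIC = [CO2*]/α₀ = 2.965×10^-5 / 0.006556 = 4.522 mmol/kg
[CO3²⁻] = α₂·DIC; α₂ = 0.08844, so [CO3²⁻] = 0.08844 × 4.522 = 0.400 mmol/kg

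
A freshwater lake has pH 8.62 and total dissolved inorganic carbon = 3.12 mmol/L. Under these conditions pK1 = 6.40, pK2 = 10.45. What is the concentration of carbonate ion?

[CO3²⁻] = 0.0452 mmol/L

α₂ = 1 / (1 + [H⁺]/K2 + [H⁺]²/(K1K2)) = 1 / (1 + 10^+1.83 + 10^-0.39)
   = 1 / (1 + 67.608 + 0.40738) = 1/69.016 = 0.01449
[CO3²⁻] = α₂ × DIC = 0.01449 × 3.12 = 0.0452 mmol/L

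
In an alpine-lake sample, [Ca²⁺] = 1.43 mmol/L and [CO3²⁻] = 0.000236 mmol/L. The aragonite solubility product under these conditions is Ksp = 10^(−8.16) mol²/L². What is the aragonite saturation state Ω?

Ω = 0.0488

Ksp = 10^(−8.16) = 6.918×10^-9
Ω = [Ca²⁺][CO3²⁻]/Ksp = (1.43×10^-3)(0.000236×10^-3) / 6.918×10^-9 = 0.0488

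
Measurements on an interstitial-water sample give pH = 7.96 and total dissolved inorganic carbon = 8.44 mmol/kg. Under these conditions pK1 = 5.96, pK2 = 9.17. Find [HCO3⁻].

α₁ = 1 / (1 + [H⁺]/K1 + K2/[H⁺]) = 1 / (1 + 10^-2.00 + 10^-1.21)
   = 1 / (1 + 0.010000 + 0.061660) = 1/1.0717 = 0.9331
[HCO3⁻] = α₁ × DIC = 0.9331 × 8.44 = 7.88 mmol/kg

[HCO3⁻] = 7.88 mmol/kg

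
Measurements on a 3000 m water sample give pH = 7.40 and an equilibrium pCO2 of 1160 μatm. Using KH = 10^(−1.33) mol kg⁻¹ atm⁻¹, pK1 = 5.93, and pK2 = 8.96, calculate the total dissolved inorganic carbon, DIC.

DIC = 1.70 mmol/kg

[CO2*] = KH · pCO2 = 10^(−1.33) × 1160×10^-6 = 5.426×10^-5 mol/kg
α₀ = 1/(1 + K1/[H⁺] + K1K2/[H⁺]²) = 1/(1 + 10^+1.47 + 10^-0.09) = 0.03192
DIC = [CO2*]/α₀ = 5.426×10^-5 / 0.03192 = 1.70 mmol/kg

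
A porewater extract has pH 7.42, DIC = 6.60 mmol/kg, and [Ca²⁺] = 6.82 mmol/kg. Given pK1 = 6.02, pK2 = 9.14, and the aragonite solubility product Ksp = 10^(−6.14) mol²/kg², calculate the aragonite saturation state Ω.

α₂ = 1 / (1 + [H⁺]/K2 + [H⁺]²/(K1K2)) = 1 / (1 + 10^+1.72 + 10^+0.32)
   = 1 / (1 + 52.481 + 2.0893) = 1/55.570 = 0.01800
[CO3²⁻] = α₂ × DIC = 0.01800 × 6.60 = 0.1188 mmol/kg
Ksp = 10^(−6.14) = 7.244×10^-7
Ω = [Ca²⁺][CO3²⁻]/Ksp = (6.82×10^-3)(1.188×10^-4) / 7.244×10^-7 = 1.12

Ω = 1.12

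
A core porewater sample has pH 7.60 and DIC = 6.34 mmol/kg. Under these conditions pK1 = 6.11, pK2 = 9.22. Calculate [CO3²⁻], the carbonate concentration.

[CO3²⁻] = 0.144 mmol/kg

α₂ = 1 / (1 + [H⁺]/K2 + [H⁺]²/(K1K2)) = 1 / (1 + 10^+1.62 + 10^+0.13)
   = 1 / (1 + 41.687 + 1.3490) = 1/44.036 = 0.02271
[CO3²⁻] = α₂ × DIC = 0.02271 × 6.34 = 0.144 mmol/kg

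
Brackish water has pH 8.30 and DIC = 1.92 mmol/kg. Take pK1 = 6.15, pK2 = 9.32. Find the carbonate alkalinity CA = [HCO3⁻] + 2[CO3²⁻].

CA = [HCO3⁻] + 2[CO3²⁻] = (α₁ + 2α₂)·DIC
At pH 8.30: [H⁺]/K1 = 10^-2.15 = 0.0070795, K2/[H⁺] = 10^-1.02 = 0.095499
α₁ = 1/(1 + 0.0070795 + 0.095499) = 1/1.1026 = 0.9070; α₂ = α₁·K2/[H⁺] = 0.08661
α₁ + 2α₂ = 1.0802
CA = 1.0802 × 1.92 = 2.07 mmol/kg

CA = 2.07 mmol/kg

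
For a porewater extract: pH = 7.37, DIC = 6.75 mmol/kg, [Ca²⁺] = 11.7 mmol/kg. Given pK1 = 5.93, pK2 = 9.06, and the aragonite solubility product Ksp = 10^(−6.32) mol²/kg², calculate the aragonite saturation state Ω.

α₂ = 1 / (1 + [H⁺]/K2 + [H⁺]²/(K1K2)) = 1 / (1 + 10^+1.69 + 10^+0.25)
   = 1 / (1 + 48.978 + 1.7783) = 1/51.756 = 0.01932
[CO3²⁻] = α₂ × DIC = 0.01932 × 6.75 = 0.1304 mmol/kg
Ksp = 10^(−6.32) = 4.786×10^-7
Ω = [Ca²⁺][CO3²⁻]/Ksp = (11.7×10^-3)(1.304×10^-4) / 4.786×10^-7 = 3.19

Ω = 3.19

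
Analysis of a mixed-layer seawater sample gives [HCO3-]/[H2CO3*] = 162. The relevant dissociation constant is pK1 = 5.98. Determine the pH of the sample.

pH = 8.19

From K1 = [H⁺][HCO3-]/[H2CO3*]:  pH = pK1 + log₁₀([HCO3-]/[H2CO3*])
log₁₀(162) = +2.210
pH = 5.98 + (+2.210) = 8.19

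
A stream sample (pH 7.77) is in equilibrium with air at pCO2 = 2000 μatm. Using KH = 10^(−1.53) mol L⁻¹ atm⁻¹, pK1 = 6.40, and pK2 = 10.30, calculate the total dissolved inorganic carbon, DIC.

[CO2*] = KH · pCO2 = 10^(−1.53) × 2000×10^-6 = 5.902×10^-5 mol/L
α₀ = 1/(1 + K1/[H⁺] + K1K2/[H⁺]²) = 1/(1 + 10^+1.37 + 10^-1.16) = 0.04080
DIC = [CO2*]/α₀ = 5.902×10^-5 / 0.04080 = 1.45 mmol/L

DIC = 1.45 mmol/L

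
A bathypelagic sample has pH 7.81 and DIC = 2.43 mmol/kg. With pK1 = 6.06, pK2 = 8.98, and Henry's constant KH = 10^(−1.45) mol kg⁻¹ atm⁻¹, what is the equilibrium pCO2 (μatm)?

pCO2 = 1120 μatm

α₀ = 1 / (1 + K1/[H⁺] + K1K2/[H⁺]²) = 1 / (1 + 10^+1.75 + 10^+0.58)
   = 1 / (1 + 56.234 + 3.8019) = 1/61.036 = 0.01638
[CO2*] = α₀ × DIC = 0.01638 × 2.43 = 0.03981 mmol/kg
pCO2 = [CO2*]/KH = 3.981×10^-5 / 3.548×10^-2 = 1120 μatm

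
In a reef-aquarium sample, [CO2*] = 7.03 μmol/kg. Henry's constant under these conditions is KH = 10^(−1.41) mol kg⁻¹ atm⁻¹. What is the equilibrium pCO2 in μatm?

pCO2 = 181 μatm

KH = 10^(−1.41) = 3.890×10^-2 mol kg⁻¹ atm⁻¹
pCO2 = [CO2*]/KH = 7.03×10^-6 / 3.890×10^-2 = 1.81×10^-4 atm = 181 μatm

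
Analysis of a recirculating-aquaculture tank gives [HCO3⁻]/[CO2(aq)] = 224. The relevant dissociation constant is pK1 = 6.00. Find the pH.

pH = 8.35

From K1 = [H⁺][HCO3⁻]/[CO2(aq)]:  pH = pK1 + log₁₀([HCO3⁻]/[CO2(aq)])
log₁₀(224) = +2.350
pH = 6.00 + (+2.350) = 8.35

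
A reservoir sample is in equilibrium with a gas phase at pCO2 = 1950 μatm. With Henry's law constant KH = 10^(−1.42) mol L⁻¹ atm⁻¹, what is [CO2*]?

KH = 10^(−1.42) = 3.802×10^-2 mol L⁻¹ atm⁻¹
[CO2*] = KH · pCO2 = 3.802×10^-2 × 1950×10^-6 atm = 7.41×10^-5 mol/L

[CO2*] = 74.1 μmol/L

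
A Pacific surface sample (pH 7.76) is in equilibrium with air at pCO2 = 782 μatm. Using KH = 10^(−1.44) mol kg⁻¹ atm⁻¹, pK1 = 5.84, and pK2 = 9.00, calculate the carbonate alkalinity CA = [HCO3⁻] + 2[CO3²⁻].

[CO2*] = KH · pCO2 = 10^(−1.44) × 782×10^-6 = 2.839×10^-5 mol/kg
α₀ = 1/(1 + K1/[H⁺] + K1K2/[H⁺]²) = 1/(1 + 10^+1.92 + 10^+0.68) = 0.01124
DIC = [CO2*]/α₀ = 2.839×10^-5 / 0.01124 = 2.526 mmol/kg
CA = (α₁ + 2α₂)·DIC = (0.9350 + 2×0.05380) × 2.526 = 2.63 mmol/kg

CA = 2.63 mmol/kg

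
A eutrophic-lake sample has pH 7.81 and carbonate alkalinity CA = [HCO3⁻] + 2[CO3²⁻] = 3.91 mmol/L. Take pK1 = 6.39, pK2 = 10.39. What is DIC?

CA = [HCO3⁻] + 2[CO3²⁻] = (α₁ + 2α₂)·DIC
At pH 7.81: [H⁺]/K1 = 10^-1.42 = 0.038019, K2/[H⁺] = 10^-2.58 = 0.0026303
α₁ = 1/(1 + 0.038019 + 0.0026303) = 1/1.0406 = 0.9609; α₂ = α₁·K2/[H⁺] = 0.002528
α₁ + 2α₂ = 0.9660
DIC = CA / (α₁ + 2α₂) = 3.91 / 0.9660 = 4.05 mmol/L

DIC = 4.05 mmol/L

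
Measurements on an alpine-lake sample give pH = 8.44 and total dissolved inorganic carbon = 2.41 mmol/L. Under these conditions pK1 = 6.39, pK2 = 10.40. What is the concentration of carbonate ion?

α₂ = 1 / (1 + [H⁺]/K2 + [H⁺]²/(K1K2)) = 1 / (1 + 10^+1.96 + 10^-0.09)
   = 1 / (1 + 91.201 + 0.81283) = 1/93.014 = 0.01075
[CO3²⁻] = α₂ × DIC = 0.01075 × 2.41 = 0.0259 mmol/L

[CO3²⁻] = 0.0259 mmol/L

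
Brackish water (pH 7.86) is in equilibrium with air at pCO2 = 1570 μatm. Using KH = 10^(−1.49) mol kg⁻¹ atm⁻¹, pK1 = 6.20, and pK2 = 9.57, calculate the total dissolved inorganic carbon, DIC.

DIC = 2.42 mmol/kg

[CO2*] = KH · pCO2 = 10^(−1.49) × 1570×10^-6 = 5.080×10^-5 mol/kg
α₀ = 1/(1 + K1/[H⁺] + K1K2/[H⁺]²) = 1/(1 + 10^+1.66 + 10^-0.05) = 0.02101
DIC = [CO2*]/α₀ = 5.080×10^-5 / 0.02101 = 2.42 mmol/kg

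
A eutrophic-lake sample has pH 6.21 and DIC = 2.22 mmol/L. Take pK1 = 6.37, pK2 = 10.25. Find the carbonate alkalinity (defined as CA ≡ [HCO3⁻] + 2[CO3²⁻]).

CA = [HCO3⁻] + 2[CO3²⁻] = (α₁ + 2α₂)·DIC
At pH 6.21: [H⁺]/K1 = 10^0.16 = 1.4454, K2/[H⁺] = 10^-4.04 = 9.1201×10^-5
α₁ = 1/(1 + 1.4454 + 9.1201×10^-5) = 1/2.4455 = 0.4089; α₂ = α₁·K2/[H⁺] = 3.729×10^-5
α₁ + 2α₂ = 0.4090
CA = 0.4090 × 2.22 = 0.908 mmol/L

CA = 0.908 mmol/L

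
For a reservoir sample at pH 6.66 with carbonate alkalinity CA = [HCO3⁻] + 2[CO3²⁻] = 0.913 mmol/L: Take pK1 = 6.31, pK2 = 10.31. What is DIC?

DIC = 1.32 mmol/L

CA = [HCO3⁻] + 2[CO3²⁻] = (α₁ + 2α₂)·DIC
At pH 6.66: [H⁺]/K1 = 10^-0.35 = 0.44668, K2/[H⁺] = 10^-3.65 = 0.00022387
α₁ = 1/(1 + 0.44668 + 0.00022387) = 1/1.4469 = 0.6911; α₂ = α₁·K2/[H⁺] = 0.0001547
α₁ + 2α₂ = 0.6914
DIC = CA / (α₁ + 2α₂) = 0.913 / 0.6914 = 1.32 mmol/L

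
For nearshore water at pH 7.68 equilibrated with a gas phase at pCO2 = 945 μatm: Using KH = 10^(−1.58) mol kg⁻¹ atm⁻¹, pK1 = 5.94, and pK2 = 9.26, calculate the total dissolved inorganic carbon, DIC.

DIC = 1.43 mmol/kg

[CO2*] = KH · pCO2 = 10^(−1.58) × 945×10^-6 = 2.486×10^-5 mol/kg
α₀ = 1/(1 + K1/[H⁺] + K1K2/[H⁺]²) = 1/(1 + 10^+1.74 + 10^+0.16) = 0.01742
DIC = [CO2*]/α₀ = 2.486×10^-5 / 0.01742 = 1.43 mmol/kg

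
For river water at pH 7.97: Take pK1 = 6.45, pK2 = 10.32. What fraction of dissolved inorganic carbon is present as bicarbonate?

α₁ = 1 / (1 + [H⁺]/K1 + K2/[H⁺]) = 1 / (1 + 10^-1.52 + 10^-2.35)
   = 1 / (1 + 0.030200 + 0.0044668) = 1/1.0347 = 0.9665

α₁ = 0.966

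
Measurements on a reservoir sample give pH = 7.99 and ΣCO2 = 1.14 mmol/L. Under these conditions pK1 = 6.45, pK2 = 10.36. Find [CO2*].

α₀ = 1 / (1 + K1/[H⁺] + K1K2/[H⁺]²) = 1 / (1 + 10^+1.54 + 10^-0.83)
   = 1 / (1 + 34.674 + 0.14791) = 1/35.822 = 0.02792
[CO2*] = α₀ × DIC = 0.02792 × 1.14 = 0.0318 mmol/L

[CO2*] = 0.0318 mmol/L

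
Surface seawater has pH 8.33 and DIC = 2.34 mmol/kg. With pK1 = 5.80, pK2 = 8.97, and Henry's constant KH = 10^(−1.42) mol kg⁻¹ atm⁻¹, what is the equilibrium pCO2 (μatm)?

pCO2 = 147 μatm

α₀ = 1 / (1 + K1/[H⁺] + K1K2/[H⁺]²) = 1 / (1 + 10^+2.53 + 10^+1.89)
   = 1 / (1 + 338.84 + 77.625) = 1/417.47 = 0.002395
[CO2*] = α₀ × DIC = 0.002395 × 2.34 = 0.005605 mmol/kg = 5.605 μmol/kg
pCO2 = [CO2*]/KH = 5.605×10^-6 / 3.802×10^-2 = 147 μatm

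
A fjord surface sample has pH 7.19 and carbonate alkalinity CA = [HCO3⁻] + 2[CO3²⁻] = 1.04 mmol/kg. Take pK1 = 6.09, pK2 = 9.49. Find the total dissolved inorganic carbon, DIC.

DIC = 1.12 mmol/kg

CA = [HCO3⁻] + 2[CO3²⁻] = (α₁ + 2α₂)·DIC
At pH 7.19: [H⁺]/K1 = 10^-1.10 = 0.079433, K2/[H⁺] = 10^-2.30 = 0.0050119
α₁ = 1/(1 + 0.079433 + 0.0050119) = 1/1.0844 = 0.9221; α₂ = α₁·K2/[H⁺] = 0.004622
α₁ + 2α₂ = 0.9314
DIC = CA / (α₁ + 2α₂) = 1.04 / 0.9314 = 1.12 mmol/kg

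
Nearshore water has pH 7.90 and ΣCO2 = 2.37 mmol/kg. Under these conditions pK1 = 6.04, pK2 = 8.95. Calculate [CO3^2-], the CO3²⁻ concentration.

α₂ = 1 / (1 + [H⁺]/K2 + [H⁺]²/(K1K2)) = 1 / (1 + 10^+1.05 + 10^-0.81)
   = 1 / (1 + 11.220 + 0.15488) = 1/12.375 = 0.08081
[CO3²⁻] = α₂ × DIC = 0.08081 × 2.37 = 0.192 mmol/kg

[CO3²⁻] = 0.192 mmol/kg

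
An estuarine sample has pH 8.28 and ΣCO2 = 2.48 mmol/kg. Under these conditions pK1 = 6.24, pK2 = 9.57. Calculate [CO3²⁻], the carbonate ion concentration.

α₂ = 1 / (1 + [H⁺]/K2 + [H⁺]²/(K1K2)) = 1 / (1 + 10^+1.29 + 10^-0.75)
   = 1 / (1 + 19.498 + 0.17783) = 1/20.676 = 0.04836
[CO3²⁻] = α₂ × DIC = 0.04836 × 2.48 = 0.120 mmol/kg

[CO3²⁻] = 0.120 mmol/kg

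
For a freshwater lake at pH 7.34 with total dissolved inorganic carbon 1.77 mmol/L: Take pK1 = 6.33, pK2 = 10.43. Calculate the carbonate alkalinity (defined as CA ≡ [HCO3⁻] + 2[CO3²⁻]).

CA = 1.61 mmol/L

CA = [HCO3⁻] + 2[CO3²⁻] = (α₁ + 2α₂)·DIC
At pH 7.34: [H⁺]/K1 = 10^-1.01 = 0.097724, K2/[H⁺] = 10^-3.09 = 0.00081283
α₁ = 1/(1 + 0.097724 + 0.00081283) = 1/1.0985 = 0.9103; α₂ = α₁·K2/[H⁺] = 0.0007399
α₁ + 2α₂ = 0.9118
CA = 0.9118 × 1.77 = 1.61 mmol/L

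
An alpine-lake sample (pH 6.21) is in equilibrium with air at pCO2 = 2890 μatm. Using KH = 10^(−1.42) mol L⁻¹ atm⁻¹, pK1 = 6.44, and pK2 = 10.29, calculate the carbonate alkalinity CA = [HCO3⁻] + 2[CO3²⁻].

CA = 0.0647 mmol/L

[CO2*] = KH · pCO2 = 10^(−1.42) × 2890×10^-6 = 1.099×10^-4 mol/L
α₀ = 1/(1 + K1/[H⁺] + K1K2/[H⁺]²) = 1/(1 + 10^-0.23 + 10^-4.31) = 0.6294
DIC = [CO2*]/α₀ = 1.099×10^-4 / 0.6294 = 0.1746 mmol/L
CA = (α₁ + 2α₂)·DIC = (0.3706 + 2×3.083×10^-5) × 0.1746 = 0.0647 mmol/L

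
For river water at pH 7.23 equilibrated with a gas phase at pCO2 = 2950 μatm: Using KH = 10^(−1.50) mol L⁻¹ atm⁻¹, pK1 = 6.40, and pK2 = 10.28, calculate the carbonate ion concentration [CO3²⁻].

[CO3²⁻] = 0.562 μmol/L

[CO2*] = KH · pCO2 = 10^(−1.50) × 2950×10^-6 = 9.329×10^-5 mol/L
α₀ = 1/(1 + K1/[H⁺] + K1K2/[H⁺]²) = 1/(1 + 10^+0.83 + 10^-2.22) = 0.1288
DIC = [CO2*]/α₀ = 9.329×10^-5 / 0.1288 = 0.7245 mmol/L
[CO3²⁻] = α₂·DIC; α₂ = 0.0007758, so [CO3²⁻] = 0.0007758 × 0.7245 = 0.000562 mmol/L = 0.562 μmol/L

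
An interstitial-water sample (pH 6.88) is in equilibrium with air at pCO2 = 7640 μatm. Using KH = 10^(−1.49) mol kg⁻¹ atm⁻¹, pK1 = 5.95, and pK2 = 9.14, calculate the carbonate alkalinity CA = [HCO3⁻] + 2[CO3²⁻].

CA = 2.13 mmol/kg

[CO2*] = KH · pCO2 = 10^(−1.49) × 7640×10^-6 = 2.472×10^-4 mol/kg
α₀ = 1/(1 + K1/[H⁺] + K1K2/[H⁺]²) = 1/(1 + 10^+0.93 + 10^-1.33) = 0.1046
DIC = [CO2*]/α₀ = 2.472×10^-4 / 0.1046 = 2.363 mmol/kg
CA = (α₁ + 2α₂)·DIC = (0.8905 + 2×0.004894) × 2.363 = 2.13 mmol/kg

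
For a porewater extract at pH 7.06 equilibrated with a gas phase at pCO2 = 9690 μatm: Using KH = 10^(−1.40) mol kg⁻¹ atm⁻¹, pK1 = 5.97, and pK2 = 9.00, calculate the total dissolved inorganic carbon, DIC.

[CO2*] = KH · pCO2 = 10^(−1.40) × 9690×10^-6 = 3.858×10^-4 mol/kg
α₀ = 1/(1 + K1/[H⁺] + K1K2/[H⁺]²) = 1/(1 + 10^+1.09 + 10^-0.85) = 0.07438
DIC = [CO2*]/α₀ = 3.858×10^-4 / 0.07438 = 5.19 mmol/kg

DIC = 5.19 mmol/kg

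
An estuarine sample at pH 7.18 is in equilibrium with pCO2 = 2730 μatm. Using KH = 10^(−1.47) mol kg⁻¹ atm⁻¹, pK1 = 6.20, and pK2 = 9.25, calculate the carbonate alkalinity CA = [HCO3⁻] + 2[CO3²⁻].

CA = 0.898 mmol/kg

[CO2*] = KH · pCO2 = 10^(−1.47) × 2730×10^-6 = 9.250×10^-5 mol/kg
α₀ = 1/(1 + K1/[H⁺] + K1K2/[H⁺]²) = 1/(1 + 10^+0.98 + 10^-1.09) = 0.09406
DIC = [CO2*]/α₀ = 9.250×10^-5 / 0.09406 = 0.9834 mmol/kg
CA = (α₁ + 2α₂)·DIC = (0.8983 + 2×0.007646) × 0.9834 = 0.898 mmol/kg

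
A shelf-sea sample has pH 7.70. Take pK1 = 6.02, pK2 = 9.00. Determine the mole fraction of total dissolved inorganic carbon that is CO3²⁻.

α₂ = 0.0468

α₂ = 1 / (1 + [H⁺]/K2 + [H⁺]²/(K1K2)) = 1 / (1 + 10^+1.30 + 10^-0.38)
   = 1 / (1 + 19.953 + 0.41687) = 1/21.369 = 0.04680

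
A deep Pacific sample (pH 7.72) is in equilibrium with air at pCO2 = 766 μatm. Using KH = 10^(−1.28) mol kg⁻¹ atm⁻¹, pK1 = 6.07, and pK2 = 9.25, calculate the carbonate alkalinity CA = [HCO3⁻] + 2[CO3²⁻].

[CO2*] = KH · pCO2 = 10^(−1.28) × 766×10^-6 = 4.020×10^-5 mol/kg
α₀ = 1/(1 + K1/[H⁺] + K1K2/[H⁺]²) = 1/(1 + 10^+1.65 + 10^+0.12) = 0.02128
DIC = [CO2*]/α₀ = 4.020×10^-5 / 0.02128 = 1.889 mmol/kg
CA = (α₁ + 2α₂)·DIC = (0.9507 + 2×0.02806) × 1.889 = 1.90 mmol/kg

CA = 1.90 mmol/kg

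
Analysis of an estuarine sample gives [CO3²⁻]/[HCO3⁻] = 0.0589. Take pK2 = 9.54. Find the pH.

From K2 = [H⁺][CO3²⁻]/[HCO3⁻]:  pH = pK2 + log₁₀([CO3²⁻]/[HCO3⁻])
log₁₀(0.0589) = -1.230
pH = 9.54 + (-1.230) = 8.31

pH = 8.31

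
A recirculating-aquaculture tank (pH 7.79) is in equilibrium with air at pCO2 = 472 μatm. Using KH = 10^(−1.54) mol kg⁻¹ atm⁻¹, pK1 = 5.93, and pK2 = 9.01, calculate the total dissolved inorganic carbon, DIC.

DIC = 1.06 mmol/kg

[CO2*] = KH · pCO2 = 10^(−1.54) × 472×10^-6 = 1.361×10^-5 mol/kg
α₀ = 1/(1 + K1/[H⁺] + K1K2/[H⁺]²) = 1/(1 + 10^+1.86 + 10^+0.64) = 0.01285
DIC = [CO2*]/α₀ = 1.361×10^-5 / 0.01285 = 1.06 mmol/kg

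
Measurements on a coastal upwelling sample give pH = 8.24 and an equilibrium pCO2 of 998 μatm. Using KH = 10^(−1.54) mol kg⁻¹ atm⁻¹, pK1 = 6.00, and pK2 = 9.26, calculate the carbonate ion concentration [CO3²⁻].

[CO2*] = KH · pCO2 = 10^(−1.54) × 998×10^-6 = 2.878×10^-5 mol/kg
α₀ = 1/(1 + K1/[H⁺] + K1K2/[H⁺]²) = 1/(1 + 10^+2.24 + 10^+1.22) = 0.005225
DIC = [CO2*]/α₀ = 2.878×10^-5 / 0.005225 = 5.508 mmol/kg
[CO3²⁻] = α₂·DIC; α₂ = 0.08672, so [CO3²⁻] = 0.08672 × 5.508 = 0.478 mmol/kg

[CO3²⁻] = 0.478 mmol/kg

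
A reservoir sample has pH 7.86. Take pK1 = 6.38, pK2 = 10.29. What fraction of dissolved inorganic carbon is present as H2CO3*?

α₀ = 1 / (1 + K1/[H⁺] + K1K2/[H⁺]²) = 1 / (1 + 10^+1.48 + 10^-0.95)
   = 1 / (1 + 30.200 + 0.11220) = 1/31.312 = 0.03194

α₀ = 0.0319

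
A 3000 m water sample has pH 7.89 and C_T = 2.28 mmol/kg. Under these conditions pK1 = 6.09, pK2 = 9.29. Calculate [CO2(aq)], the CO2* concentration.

α₀ = 1 / (1 + K1/[H⁺] + K1K2/[H⁺]²) = 1 / (1 + 10^+1.80 + 10^+0.40)
   = 1 / (1 + 63.096 + 2.5119) = 1/66.608 = 0.01501
[CO2*] = α₀ × DIC = 0.01501 × 2.28 = 0.0342 mmol/kg

[CO2*] = 0.0342 mmol/kg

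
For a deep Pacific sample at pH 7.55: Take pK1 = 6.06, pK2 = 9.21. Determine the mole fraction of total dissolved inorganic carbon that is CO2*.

α₀ = 1 / (1 + K1/[H⁺] + K1K2/[H⁺]²) = 1 / (1 + 10^+1.49 + 10^-0.17)
   = 1 / (1 + 30.903 + 0.67608) = 1/32.579 = 0.03069

α₀ = 0.0307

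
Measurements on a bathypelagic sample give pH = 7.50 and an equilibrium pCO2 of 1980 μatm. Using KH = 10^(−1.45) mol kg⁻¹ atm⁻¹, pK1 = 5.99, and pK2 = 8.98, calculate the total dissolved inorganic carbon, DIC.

DIC = 2.42 mmol/kg

[CO2*] = KH · pCO2 = 10^(−1.45) × 1980×10^-6 = 7.025×10^-5 mol/kg
α₀ = 1/(1 + K1/[H⁺] + K1K2/[H⁺]²) = 1/(1 + 10^+1.51 + 10^+0.03) = 0.02904
DIC = [CO2*]/α₀ = 7.025×10^-5 / 0.02904 = 2.42 mmol/kg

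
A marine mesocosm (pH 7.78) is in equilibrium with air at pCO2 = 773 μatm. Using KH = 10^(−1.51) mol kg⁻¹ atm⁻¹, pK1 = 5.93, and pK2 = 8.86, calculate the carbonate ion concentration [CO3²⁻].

[CO2*] = KH · pCO2 = 10^(−1.51) × 773×10^-6 = 2.389×10^-5 mol/kg
α₀ = 1/(1 + K1/[H⁺] + K1K2/[H⁺]²) = 1/(1 + 10^+1.85 + 10^+0.77) = 0.01287
DIC = [CO2*]/α₀ = 2.389×10^-5 / 0.01287 = 1.856 mmol/kg
[CO3²⁻] = α₂·DIC; α₂ = 0.07580, so [CO3²⁻] = 0.07580 × 1.856 = 0.141 mmol/kg

[CO3²⁻] = 0.141 mmol/kg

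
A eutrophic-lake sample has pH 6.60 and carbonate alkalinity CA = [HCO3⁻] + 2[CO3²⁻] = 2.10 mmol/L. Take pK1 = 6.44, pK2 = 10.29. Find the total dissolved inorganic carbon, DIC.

DIC = 3.55 mmol/L

CA = [HCO3⁻] + 2[CO3²⁻] = (α₁ + 2α₂)·DIC
At pH 6.60: [H⁺]/K1 = 10^-0.16 = 0.69183, K2/[H⁺] = 10^-3.69 = 0.00020417
α₁ = 1/(1 + 0.69183 + 0.00020417) = 1/1.6920 = 0.5910; α₂ = α₁·K2/[H⁺] = 0.0001207
α₁ + 2α₂ = 0.5912
DIC = CA / (α₁ + 2α₂) = 2.10 / 0.5912 = 3.55 mmol/L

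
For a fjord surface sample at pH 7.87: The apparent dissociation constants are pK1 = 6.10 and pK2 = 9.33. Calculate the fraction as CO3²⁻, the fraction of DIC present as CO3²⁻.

α₂ = 1 / (1 + [H⁺]/K2 + [H⁺]²/(K1K2)) = 1 / (1 + 10^+1.46 + 10^-0.31)
   = 1 / (1 + 28.840 + 0.48978) = 1/30.330 = 0.03297

α₂ = 0.0330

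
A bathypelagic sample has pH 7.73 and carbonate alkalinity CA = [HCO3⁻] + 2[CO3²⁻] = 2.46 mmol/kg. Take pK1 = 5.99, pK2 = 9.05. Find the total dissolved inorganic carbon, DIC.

DIC = 2.39 mmol/kg

CA = [HCO3⁻] + 2[CO3²⁻] = (α₁ + 2α₂)·DIC
At pH 7.73: [H⁺]/K1 = 10^-1.74 = 0.018197, K2/[H⁺] = 10^-1.32 = 0.047863
α₁ = 1/(1 + 0.018197 + 0.047863) = 1/1.0661 = 0.9380; α₂ = α₁·K2/[H⁺] = 0.04490
α₁ + 2α₂ = 1.0278
DIC = CA / (α₁ + 2α₂) = 2.46 / 1.0278 = 2.39 mmol/kg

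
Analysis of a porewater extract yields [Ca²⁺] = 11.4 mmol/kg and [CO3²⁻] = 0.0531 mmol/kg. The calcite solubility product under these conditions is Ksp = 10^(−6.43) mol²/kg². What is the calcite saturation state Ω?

Ω = 1.63

Ksp = 10^(−6.43) = 3.715×10^-7
Ω = [Ca²⁺][CO3²⁻]/Ksp = (11.4×10^-3)(0.0531×10^-3) / 3.715×10^-7 = 1.63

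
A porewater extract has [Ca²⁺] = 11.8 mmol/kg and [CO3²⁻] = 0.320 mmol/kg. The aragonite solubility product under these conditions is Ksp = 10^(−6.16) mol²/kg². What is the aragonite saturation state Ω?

Ksp = 10^(−6.16) = 6.918×10^-7
Ω = [Ca²⁺][CO3²⁻]/Ksp = (11.8×10^-3)(0.320×10^-3) / 6.918×10^-7 = 5.46

Ω = 5.46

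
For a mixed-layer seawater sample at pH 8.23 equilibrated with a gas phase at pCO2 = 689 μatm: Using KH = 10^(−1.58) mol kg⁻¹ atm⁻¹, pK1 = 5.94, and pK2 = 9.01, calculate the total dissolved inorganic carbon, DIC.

[CO2*] = KH · pCO2 = 10^(−1.58) × 689×10^-6 = 1.812×10^-5 mol/kg
α₀ = 1/(1 + K1/[H⁺] + K1K2/[H⁺]²) = 1/(1 + 10^+2.29 + 10^+1.51) = 0.004379
DIC = [CO2*]/α₀ = 1.812×10^-5 / 0.004379 = 4.14 mmol/kg

DIC = 4.14 mmol/kg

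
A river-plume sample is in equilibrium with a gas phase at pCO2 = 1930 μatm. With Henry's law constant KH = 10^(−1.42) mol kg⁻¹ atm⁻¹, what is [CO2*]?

KH = 10^(−1.42) = 3.802×10^-2 mol kg⁻¹ atm⁻¹
[CO2*] = KH · pCO2 = 3.802×10^-2 × 1930×10^-6 atm = 7.34×10^-5 mol/kg

[CO2*] = 73.4 μmol/kg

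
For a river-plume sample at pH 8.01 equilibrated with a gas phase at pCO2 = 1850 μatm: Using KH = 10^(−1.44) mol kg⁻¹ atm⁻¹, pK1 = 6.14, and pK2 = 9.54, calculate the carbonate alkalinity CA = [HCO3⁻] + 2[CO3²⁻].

[CO2*] = KH · pCO2 = 10^(−1.44) × 1850×10^-6 = 6.717×10^-5 mol/kg
α₀ = 1/(1 + K1/[H⁺] + K1K2/[H⁺]²) = 1/(1 + 10^+1.87 + 10^+0.34) = 0.01293
DIC = [CO2*]/α₀ = 6.717×10^-5 / 0.01293 = 5.193 mmol/kg
CA = (α₁ + 2α₂)·DIC = (0.9588 + 2×0.02830) × 5.193 = 5.27 mmol/kg

CA = 5.27 mmol/kg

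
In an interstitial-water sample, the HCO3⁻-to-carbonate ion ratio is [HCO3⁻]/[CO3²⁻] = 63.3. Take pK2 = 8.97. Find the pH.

pH = 7.17

From K2 = [H⁺][CO3²⁻]/[HCO3⁻]:  pH = pK2 − log₁₀([HCO3⁻]/[CO3²⁻])
log₁₀(63.3) = +1.801
pH = 8.97 − (+1.801) = 7.17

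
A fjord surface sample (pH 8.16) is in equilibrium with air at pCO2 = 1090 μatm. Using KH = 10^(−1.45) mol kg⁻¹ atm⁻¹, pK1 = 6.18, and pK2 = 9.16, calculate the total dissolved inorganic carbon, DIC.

[CO2*] = KH · pCO2 = 10^(−1.45) × 1090×10^-6 = 3.867×10^-5 mol/kg
α₀ = 1/(1 + K1/[H⁺] + K1K2/[H⁺]²) = 1/(1 + 10^+1.98 + 10^+0.98) = 0.009430
DIC = [CO2*]/α₀ = 3.867×10^-5 / 0.009430 = 4.10 mmol/kg

DIC = 4.10 mmol/kg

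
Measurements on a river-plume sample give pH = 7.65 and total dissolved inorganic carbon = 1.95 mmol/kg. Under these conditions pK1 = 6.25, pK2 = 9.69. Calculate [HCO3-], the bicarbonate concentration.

[HCO3⁻] = 1.86 mmol/kg

α₁ = 1 / (1 + [H⁺]/K1 + K2/[H⁺]) = 1 / (1 + 10^-1.40 + 10^-2.04)
   = 1 / (1 + 0.039811 + 0.0091201) = 1/1.0489 = 0.9534
[HCO3⁻] = α₁ × DIC = 0.9534 × 1.95 = 1.86 mmol/kg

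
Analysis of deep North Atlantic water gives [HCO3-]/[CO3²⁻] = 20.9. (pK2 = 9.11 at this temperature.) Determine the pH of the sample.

From K2 = [H⁺][CO3²⁻]/[HCO3-]:  pH = pK2 − log₁₀([HCO3-]/[CO3²⁻])
log₁₀(20.9) = +1.320
pH = 9.11 − (+1.320) = 7.79

pH = 7.79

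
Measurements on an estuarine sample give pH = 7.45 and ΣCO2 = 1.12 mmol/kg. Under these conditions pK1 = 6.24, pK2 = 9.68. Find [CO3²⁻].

[CO3²⁻] = 6.18 μmol/kg

α₂ = 1 / (1 + [H⁺]/K2 + [H⁺]²/(K1K2)) = 1 / (1 + 10^+2.23 + 10^+1.02)
   = 1 / (1 + 169.82 + 10.471) = 1/181.30 = 0.005516
[CO3²⁻] = α₂ × DIC = 0.005516 × 1.12 = 0.00618 mmol/kg = 6.18 μmol/kg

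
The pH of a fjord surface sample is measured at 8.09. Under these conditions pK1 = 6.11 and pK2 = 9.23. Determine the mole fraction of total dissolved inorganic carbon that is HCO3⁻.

α₁ = 0.923

α₁ = 1 / (1 + [H⁺]/K1 + K2/[H⁺]) = 1 / (1 + 10^-1.98 + 10^-1.14)
   = 1 / (1 + 0.010471 + 0.072444) = 1/1.0829 = 0.9234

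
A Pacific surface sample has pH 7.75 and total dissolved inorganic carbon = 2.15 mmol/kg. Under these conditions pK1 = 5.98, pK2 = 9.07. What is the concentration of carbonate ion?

α₂ = 1 / (1 + [H⁺]/K2 + [H⁺]²/(K1K2)) = 1 / (1 + 10^+1.32 + 10^-0.45)
   = 1 / (1 + 20.893 + 0.35481) = 1/22.248 = 0.04495
[CO3²⁻] = α₂ × DIC = 0.04495 × 2.15 = 0.0966 mmol/kg

[CO3²⁻] = 0.0966 mmol/kg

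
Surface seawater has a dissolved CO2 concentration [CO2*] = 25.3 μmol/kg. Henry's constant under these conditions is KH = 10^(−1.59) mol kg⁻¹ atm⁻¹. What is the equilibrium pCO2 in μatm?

KH = 10^(−1.59) = 2.570×10^-2 mol kg⁻¹ atm⁻¹
pCO2 = [CO2*]/KH = 25.3×10^-6 / 2.570×10^-2 = 9.84×10^-4 atm = 984 μatm

pCO2 = 984 μatm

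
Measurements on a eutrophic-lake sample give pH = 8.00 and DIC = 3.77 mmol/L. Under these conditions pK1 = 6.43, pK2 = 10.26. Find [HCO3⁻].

α₁ = 1 / (1 + [H⁺]/K1 + K2/[H⁺]) = 1 / (1 + 10^-1.57 + 10^-2.26)
   = 1 / (1 + 0.026915 + 0.0054954) = 1/1.0324 = 0.9686
[HCO3⁻] = α₁ × DIC = 0.9686 × 3.77 = 3.65 mmol/L

[HCO3⁻] = 3.65 mmol/L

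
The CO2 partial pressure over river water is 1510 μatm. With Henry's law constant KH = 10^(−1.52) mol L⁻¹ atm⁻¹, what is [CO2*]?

KH = 10^(−1.52) = 3.020×10^-2 mol L⁻¹ atm⁻¹
[CO2*] = KH · pCO2 = 3.020×10^-2 × 1510×10^-6 atm = 4.56×10^-5 mol/L

[CO2*] = 45.6 μmol/L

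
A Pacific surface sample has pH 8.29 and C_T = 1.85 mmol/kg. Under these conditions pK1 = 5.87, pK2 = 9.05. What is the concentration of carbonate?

[CO3²⁻] = 0.273 mmol/kg

α₂ = 1 / (1 + [H⁺]/K2 + [H⁺]²/(K1K2)) = 1 / (1 + 10^+0.76 + 10^-1.66)
   = 1 / (1 + 5.7544 + 0.021878) = 1/6.7763 = 0.1476
[CO3²⁻] = α₂ × DIC = 0.1476 × 1.85 = 0.273 mmol/kg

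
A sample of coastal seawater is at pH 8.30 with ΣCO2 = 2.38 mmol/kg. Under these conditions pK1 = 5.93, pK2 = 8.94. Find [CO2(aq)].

[CO2*] = 8.23 μmol/kg

α₀ = 1 / (1 + K1/[H⁺] + K1K2/[H⁺]²) = 1 / (1 + 10^+2.37 + 10^+1.73)
   = 1 / (1 + 234.42 + 53.703) = 1/289.13 = 0.003459
[CO2*] = α₀ × DIC = 0.003459 × 2.38 = 0.00823 mmol/kg = 8.23 μmol/kg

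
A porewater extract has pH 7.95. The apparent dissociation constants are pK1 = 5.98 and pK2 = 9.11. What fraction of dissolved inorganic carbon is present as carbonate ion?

α₂ = 1 / (1 + [H⁺]/K2 + [H⁺]²/(K1K2)) = 1 / (1 + 10^+1.16 + 10^-0.81)
   = 1 / (1 + 14.454 + 0.15488) = 1/15.609 = 0.06406

α₂ = 0.0641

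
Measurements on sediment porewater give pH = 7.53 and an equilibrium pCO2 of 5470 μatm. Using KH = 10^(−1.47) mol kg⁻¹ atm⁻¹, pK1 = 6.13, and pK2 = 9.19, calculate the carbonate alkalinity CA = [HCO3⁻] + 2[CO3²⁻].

[CO2*] = KH · pCO2 = 10^(−1.47) × 5470×10^-6 = 1.853×10^-4 mol/kg
α₀ = 1/(1 + K1/[H⁺] + K1K2/[H⁺]²) = 1/(1 + 10^+1.40 + 10^-0.26) = 0.03750
DIC = [CO2*]/α₀ = 1.853×10^-4 / 0.03750 = 4.943 mmol/kg
CA = (α₁ + 2α₂)·DIC = (0.9419 + 2×0.02061) × 4.943 = 4.86 mmol/kg

CA = 4.86 mmol/kg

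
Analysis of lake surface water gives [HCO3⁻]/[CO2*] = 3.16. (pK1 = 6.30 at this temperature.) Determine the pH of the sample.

pH = 6.80

From K1 = [H⁺][HCO3⁻]/[CO2*]:  pH = pK1 + log₁₀([HCO3⁻]/[CO2*])
log₁₀(3.16) = +0.500
pH = 6.30 + (+0.500) = 6.80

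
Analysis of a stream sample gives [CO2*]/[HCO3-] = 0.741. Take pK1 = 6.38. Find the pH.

pH = 6.51

From K1 = [H⁺][HCO3-]/[CO2*]:  pH = pK1 − log₁₀([CO2*]/[HCO3-])
log₁₀(0.741) = -0.130
pH = 6.38 − (-0.130) = 6.51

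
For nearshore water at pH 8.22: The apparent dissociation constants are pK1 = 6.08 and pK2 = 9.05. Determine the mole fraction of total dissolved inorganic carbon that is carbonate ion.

α₂ = 0.128

α₂ = 1 / (1 + [H⁺]/K2 + [H⁺]²/(K1K2)) = 1 / (1 + 10^+0.83 + 10^-1.31)
   = 1 / (1 + 6.7608 + 0.048978) = 1/7.8098 = 0.1280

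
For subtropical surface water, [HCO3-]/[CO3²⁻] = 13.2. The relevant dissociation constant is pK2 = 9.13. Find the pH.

From K2 = [H⁺][CO3²⁻]/[HCO3-]:  pH = pK2 − log₁₀([HCO3-]/[CO3²⁻])
log₁₀(13.2) = +1.121
pH = 9.13 − (+1.121) = 8.01

pH = 8.01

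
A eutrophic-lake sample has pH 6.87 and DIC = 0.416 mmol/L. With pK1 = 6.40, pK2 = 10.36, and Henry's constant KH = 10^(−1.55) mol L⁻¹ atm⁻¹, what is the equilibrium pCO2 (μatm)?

pCO2 = 3730 μatm

α₀ = 1 / (1 + K1/[H⁺] + K1K2/[H⁺]²) = 1 / (1 + 10^+0.47 + 10^-3.02)
   = 1 / (1 + 2.9512 + 0.00095499) = 1/3.9522 = 0.2530
[CO2*] = α₀ × DIC = 0.2530 × 0.416 = 0.1053 mmol/L
pCO2 = [CO2*]/KH = 1.053×10^-4 / 2.818×10^-2 = 3730 μatm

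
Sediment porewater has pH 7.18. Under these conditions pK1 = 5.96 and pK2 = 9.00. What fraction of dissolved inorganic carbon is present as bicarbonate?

α₁ = 1 / (1 + [H⁺]/K1 + K2/[H⁺]) = 1 / (1 + 10^-1.22 + 10^-1.82)
   = 1 / (1 + 0.060256 + 0.015136) = 1/1.0754 = 0.9299

α₁ = 0.930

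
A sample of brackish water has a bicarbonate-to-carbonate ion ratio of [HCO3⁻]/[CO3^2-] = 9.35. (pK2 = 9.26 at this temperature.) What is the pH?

From K2 = [H⁺][CO3^2-]/[HCO3⁻]:  pH = pK2 − log₁₀([HCO3⁻]/[CO3^2-])
log₁₀(9.35) = +0.971
pH = 9.26 − (+0.971) = 8.29

pH = 8.29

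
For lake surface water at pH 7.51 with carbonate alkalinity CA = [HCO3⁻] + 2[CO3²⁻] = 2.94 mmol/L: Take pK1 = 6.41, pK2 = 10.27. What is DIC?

DIC = 3.17 mmol/L

CA = [HCO3⁻] + 2[CO3²⁻] = (α₁ + 2α₂)·DIC
At pH 7.51: [H⁺]/K1 = 10^-1.10 = 0.079433, K2/[H⁺] = 10^-2.76 = 0.0017378
α₁ = 1/(1 + 0.079433 + 0.0017378) = 1/1.0812 = 0.9249; α₂ = α₁·K2/[H⁺] = 0.001607
α₁ + 2α₂ = 0.9281
DIC = CA / (α₁ + 2α₂) = 2.94 / 0.9281 = 3.17 mmol/L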